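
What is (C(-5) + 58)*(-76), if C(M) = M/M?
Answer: -4484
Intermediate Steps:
C(M) = 1
(C(-5) + 58)*(-76) = (1 + 58)*(-76) = 59*(-76) = -4484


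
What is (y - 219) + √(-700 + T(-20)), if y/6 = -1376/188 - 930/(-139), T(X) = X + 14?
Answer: -1455363/6533 + I*√706 ≈ -222.77 + 26.571*I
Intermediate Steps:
T(X) = 14 + X
y = -24636/6533 (y = 6*(-1376/188 - 930/(-139)) = 6*(-1376*1/188 - 930*(-1/139)) = 6*(-344/47 + 930/139) = 6*(-4106/6533) = -24636/6533 ≈ -3.7710)
(y - 219) + √(-700 + T(-20)) = (-24636/6533 - 219) + √(-700 + (14 - 20)) = -1455363/6533 + √(-700 - 6) = -1455363/6533 + √(-706) = -1455363/6533 + I*√706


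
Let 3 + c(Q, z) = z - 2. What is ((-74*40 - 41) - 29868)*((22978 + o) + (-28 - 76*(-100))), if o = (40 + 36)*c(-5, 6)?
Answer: -1006645994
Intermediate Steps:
c(Q, z) = -5 + z (c(Q, z) = -3 + (z - 2) = -3 + (-2 + z) = -5 + z)
o = 76 (o = (40 + 36)*(-5 + 6) = 76*1 = 76)
((-74*40 - 41) - 29868)*((22978 + o) + (-28 - 76*(-100))) = ((-74*40 - 41) - 29868)*((22978 + 76) + (-28 - 76*(-100))) = ((-2960 - 41) - 29868)*(23054 + (-28 + 7600)) = (-3001 - 29868)*(23054 + 7572) = -32869*30626 = -1006645994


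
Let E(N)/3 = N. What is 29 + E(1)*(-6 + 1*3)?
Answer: 20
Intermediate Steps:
E(N) = 3*N
29 + E(1)*(-6 + 1*3) = 29 + (3*1)*(-6 + 1*3) = 29 + 3*(-6 + 3) = 29 + 3*(-3) = 29 - 9 = 20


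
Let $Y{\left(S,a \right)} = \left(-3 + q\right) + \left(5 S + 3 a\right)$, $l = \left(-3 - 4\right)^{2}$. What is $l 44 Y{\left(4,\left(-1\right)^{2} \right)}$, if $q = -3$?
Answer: $36652$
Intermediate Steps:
$l = 49$ ($l = \left(-7\right)^{2} = 49$)
$Y{\left(S,a \right)} = -6 + 3 a + 5 S$ ($Y{\left(S,a \right)} = \left(-3 - 3\right) + \left(5 S + 3 a\right) = -6 + \left(3 a + 5 S\right) = -6 + 3 a + 5 S$)
$l 44 Y{\left(4,\left(-1\right)^{2} \right)} = 49 \cdot 44 \left(-6 + 3 \left(-1\right)^{2} + 5 \cdot 4\right) = 2156 \left(-6 + 3 \cdot 1 + 20\right) = 2156 \left(-6 + 3 + 20\right) = 2156 \cdot 17 = 36652$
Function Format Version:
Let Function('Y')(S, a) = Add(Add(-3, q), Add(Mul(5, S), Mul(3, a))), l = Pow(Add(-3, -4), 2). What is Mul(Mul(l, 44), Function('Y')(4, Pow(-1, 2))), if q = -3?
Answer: 36652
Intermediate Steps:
l = 49 (l = Pow(-7, 2) = 49)
Function('Y')(S, a) = Add(-6, Mul(3, a), Mul(5, S)) (Function('Y')(S, a) = Add(Add(-3, -3), Add(Mul(5, S), Mul(3, a))) = Add(-6, Add(Mul(3, a), Mul(5, S))) = Add(-6, Mul(3, a), Mul(5, S)))
Mul(Mul(l, 44), Function('Y')(4, Pow(-1, 2))) = Mul(Mul(49, 44), Add(-6, Mul(3, Pow(-1, 2)), Mul(5, 4))) = Mul(2156, Add(-6, Mul(3, 1), 20)) = Mul(2156, Add(-6, 3, 20)) = Mul(2156, 17) = 36652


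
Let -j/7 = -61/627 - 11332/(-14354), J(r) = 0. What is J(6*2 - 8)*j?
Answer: 0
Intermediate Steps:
j = -21803495/4499979 (j = -7*(-61/627 - 11332/(-14354)) = -7*(-61*1/627 - 11332*(-1/14354)) = -7*(-61/627 + 5666/7177) = -7*3114785/4499979 = -21803495/4499979 ≈ -4.8452)
J(6*2 - 8)*j = 0*(-21803495/4499979) = 0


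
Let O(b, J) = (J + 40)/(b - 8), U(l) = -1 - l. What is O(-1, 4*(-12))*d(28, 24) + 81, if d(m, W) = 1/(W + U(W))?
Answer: 721/9 ≈ 80.111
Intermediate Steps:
d(m, W) = -1 (d(m, W) = 1/(W + (-1 - W)) = 1/(-1) = -1)
O(b, J) = (40 + J)/(-8 + b)
O(-1, 4*(-12))*d(28, 24) + 81 = ((40 + 4*(-12))/(-8 - 1))*(-1) + 81 = ((40 - 48)/(-9))*(-1) + 81 = -1/9*(-8)*(-1) + 81 = (8/9)*(-1) + 81 = -8/9 + 81 = 721/9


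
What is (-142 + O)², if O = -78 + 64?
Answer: 24336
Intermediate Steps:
O = -14
(-142 + O)² = (-142 - 14)² = (-156)² = 24336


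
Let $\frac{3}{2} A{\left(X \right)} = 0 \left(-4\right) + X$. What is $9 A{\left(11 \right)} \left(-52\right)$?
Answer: $-3432$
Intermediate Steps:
$A{\left(X \right)} = \frac{2 X}{3}$ ($A{\left(X \right)} = \frac{2 \left(0 \left(-4\right) + X\right)}{3} = \frac{2 \left(0 + X\right)}{3} = \frac{2 X}{3}$)
$9 A{\left(11 \right)} \left(-52\right) = 9 \cdot \frac{2}{3} \cdot 11 \left(-52\right) = 9 \cdot \frac{22}{3} \left(-52\right) = 66 \left(-52\right) = -3432$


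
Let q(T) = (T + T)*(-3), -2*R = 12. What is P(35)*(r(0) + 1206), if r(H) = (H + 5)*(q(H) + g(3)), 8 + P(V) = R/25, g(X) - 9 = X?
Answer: -260796/25 ≈ -10432.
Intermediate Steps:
R = -6 (R = -½*12 = -6)
g(X) = 9 + X
q(T) = -6*T (q(T) = (2*T)*(-3) = -6*T)
P(V) = -206/25 (P(V) = -8 - 6/25 = -206/25)
r(H) = (5 + H)*(12 - 6*H) (r(H) = (H + 5)*(-6*H + (9 + 3)) = (5 + H)*(-6*H + 12) = (5 + H)*(12 - 6*H))
P(35)*(r(0) + 1206) = -206*((60 - 18*0 - 6*0²) + 1206)/25 = -206*((60 + 0 - 6*0) + 1206)/25 = -206*((60 + 0 + 0) + 1206)/25 = -206*(60 + 1206)/25 = -206/25*1266 = -260796/25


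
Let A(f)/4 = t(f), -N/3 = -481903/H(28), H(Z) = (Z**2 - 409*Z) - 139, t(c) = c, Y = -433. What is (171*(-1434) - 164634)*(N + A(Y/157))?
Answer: 100697209676376/1696699 ≈ 5.9349e+7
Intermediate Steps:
H(Z) = -139 + Z**2 - 409*Z
N = -1445709/10807 (N = -(-1445709)/(-139 + 28**2 - 409*28) = -(-1445709)/(-139 + 784 - 11452) = -(-1445709)/(-10807) = -(-1445709)*(-1)/10807 = -3*481903/10807 = -1445709/10807 ≈ -133.78)
A(f) = 4*f
(171*(-1434) - 164634)*(N + A(Y/157)) = (171*(-1434) - 164634)*(-1445709/10807 + 4*(-433/157)) = (-245214 - 164634)*(-1445709/10807 + 4*(-433*1/157)) = -409848*(-1445709/10807 + 4*(-433/157)) = -409848*(-1445709/10807 - 1732/157) = -409848*(-245694037/1696699) = 100697209676376/1696699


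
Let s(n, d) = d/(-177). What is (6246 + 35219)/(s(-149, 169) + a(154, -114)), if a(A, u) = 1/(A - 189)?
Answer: -256875675/6092 ≈ -42166.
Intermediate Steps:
a(A, u) = 1/(-189 + A)
s(n, d) = -d/177 (s(n, d) = d*(-1/177) = -d/177)
(6246 + 35219)/(s(-149, 169) + a(154, -114)) = (6246 + 35219)/(-1/177*169 + 1/(-189 + 154)) = 41465/(-169/177 + 1/(-35)) = 41465/(-169/177 - 1/35) = 41465/(-6092/6195) = 41465*(-6195/6092) = -256875675/6092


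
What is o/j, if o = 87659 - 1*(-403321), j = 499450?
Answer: 7014/7135 ≈ 0.98304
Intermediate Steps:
o = 490980 (o = 87659 + 403321 = 490980)
o/j = 490980/499450 = 490980*(1/499450) = 7014/7135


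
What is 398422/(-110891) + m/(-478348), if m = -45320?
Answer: -46389696684/13261122017 ≈ -3.4982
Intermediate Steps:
398422/(-110891) + m/(-478348) = 398422/(-110891) - 45320/(-478348) = 398422*(-1/110891) - 45320*(-1/478348) = -398422/110891 + 11330/119587 = -46389696684/13261122017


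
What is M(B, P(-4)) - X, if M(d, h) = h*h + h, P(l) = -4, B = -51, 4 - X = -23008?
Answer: -23000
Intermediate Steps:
X = 23012 (X = 4 - 1*(-23008) = 4 + 23008 = 23012)
M(d, h) = h + h² (M(d, h) = h² + h = h + h²)
M(B, P(-4)) - X = -4*(1 - 4) - 1*23012 = -4*(-3) - 23012 = 12 - 23012 = -23000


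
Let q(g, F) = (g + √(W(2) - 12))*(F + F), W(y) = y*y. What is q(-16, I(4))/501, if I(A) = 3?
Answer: -32/167 + 4*I*√2/167 ≈ -0.19162 + 0.033873*I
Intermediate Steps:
W(y) = y²
q(g, F) = 2*F*(g + 2*I*√2) (q(g, F) = (g + √(2² - 12))*(F + F) = (g + √(4 - 12))*(2*F) = (g + √(-8))*(2*F) = (g + 2*I*√2)*(2*F) = 2*F*(g + 2*I*√2))
q(-16, I(4))/501 = (2*3*(-16 + 2*I*√2))/501 = (-96 + 12*I*√2)*(1/501) = -32/167 + 4*I*√2/167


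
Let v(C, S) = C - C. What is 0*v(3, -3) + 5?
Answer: 5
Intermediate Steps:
v(C, S) = 0
0*v(3, -3) + 5 = 0*0 + 5 = 0 + 5 = 5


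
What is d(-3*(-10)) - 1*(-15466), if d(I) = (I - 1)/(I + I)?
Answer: 927989/60 ≈ 15466.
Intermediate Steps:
d(I) = (-1 + I)/(2*I) (d(I) = (-1 + I)/((2*I)) = (-1 + I)*(1/(2*I)) = (-1 + I)/(2*I))
d(-3*(-10)) - 1*(-15466) = (-1 - 3*(-10))/(2*((-3*(-10)))) - 1*(-15466) = (½)*(-1 + 30)/30 + 15466 = (½)*(1/30)*29 + 15466 = 29/60 + 15466 = 927989/60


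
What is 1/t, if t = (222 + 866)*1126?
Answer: 1/1225088 ≈ 8.1627e-7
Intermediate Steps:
t = 1225088 (t = 1088*1126 = 1225088)
1/t = 1/1225088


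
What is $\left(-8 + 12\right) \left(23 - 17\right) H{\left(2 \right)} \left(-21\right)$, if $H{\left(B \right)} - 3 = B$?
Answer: $-2520$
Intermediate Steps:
$H{\left(B \right)} = 3 + B$
$\left(-8 + 12\right) \left(23 - 17\right) H{\left(2 \right)} \left(-21\right) = \left(-8 + 12\right) \left(23 - 17\right) \left(3 + 2\right) \left(-21\right) = 4 \cdot 6 \cdot 5 \left(-21\right) = 24 \cdot 5 \left(-21\right) = 120 \left(-21\right) = -2520$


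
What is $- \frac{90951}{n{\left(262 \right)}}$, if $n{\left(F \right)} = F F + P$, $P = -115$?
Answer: $- \frac{30317}{22843} \approx -1.3272$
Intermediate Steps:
$n{\left(F \right)} = -115 + F^{2}$ ($n{\left(F \right)} = F F - 115 = F^{2} - 115 = -115 + F^{2}$)
$- \frac{90951}{n{\left(262 \right)}} = - \frac{90951}{-115 + 262^{2}} = - \frac{90951}{-115 + 68644} = - \frac{90951}{68529} = \left(-90951\right) \frac{1}{68529} = - \frac{30317}{22843}$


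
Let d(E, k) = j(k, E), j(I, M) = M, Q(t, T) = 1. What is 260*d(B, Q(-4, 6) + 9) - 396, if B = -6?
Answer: -1956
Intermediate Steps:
d(E, k) = E
260*d(B, Q(-4, 6) + 9) - 396 = 260*(-6) - 396 = -1560 - 396 = -1956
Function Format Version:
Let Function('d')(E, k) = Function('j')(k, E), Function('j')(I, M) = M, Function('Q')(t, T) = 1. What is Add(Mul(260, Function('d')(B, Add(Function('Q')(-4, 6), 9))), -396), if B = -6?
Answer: -1956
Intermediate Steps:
Function('d')(E, k) = E
Add(Mul(260, Function('d')(B, Add(Function('Q')(-4, 6), 9))), -396) = Add(Mul(260, -6), -396) = Add(-1560, -396) = -1956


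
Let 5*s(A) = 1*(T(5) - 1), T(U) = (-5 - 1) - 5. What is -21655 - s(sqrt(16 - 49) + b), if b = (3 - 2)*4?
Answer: -108263/5 ≈ -21653.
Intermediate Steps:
T(U) = -11 (T(U) = -6 - 5 = -11)
b = 4 (b = 1*4 = 4)
s(A) = -12/5 (s(A) = (1*(-11 - 1))/5 = (1*(-12))/5 = (1/5)*(-12) = -12/5)
-21655 - s(sqrt(16 - 49) + b) = -21655 - 1*(-12/5) = -21655 + 12/5 = -108263/5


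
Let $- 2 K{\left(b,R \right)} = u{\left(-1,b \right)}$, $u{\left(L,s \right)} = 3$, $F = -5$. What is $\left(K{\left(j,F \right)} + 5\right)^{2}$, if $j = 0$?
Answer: $\frac{49}{4} \approx 12.25$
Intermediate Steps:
$K{\left(b,R \right)} = - \frac{3}{2}$ ($K{\left(b,R \right)} = \left(- \frac{1}{2}\right) 3 = - \frac{3}{2}$)
$\left(K{\left(j,F \right)} + 5\right)^{2} = \left(- \frac{3}{2} + 5\right)^{2} = \left(\frac{7}{2}\right)^{2} = \frac{49}{4}$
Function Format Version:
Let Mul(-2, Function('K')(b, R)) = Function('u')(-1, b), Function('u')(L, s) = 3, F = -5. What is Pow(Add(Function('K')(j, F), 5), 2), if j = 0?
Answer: Rational(49, 4) ≈ 12.250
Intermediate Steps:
Function('K')(b, R) = Rational(-3, 2) (Function('K')(b, R) = Mul(Rational(-1, 2), 3) = Rational(-3, 2))
Pow(Add(Function('K')(j, F), 5), 2) = Pow(Add(Rational(-3, 2), 5), 2) = Pow(Rational(7, 2), 2) = Rational(49, 4)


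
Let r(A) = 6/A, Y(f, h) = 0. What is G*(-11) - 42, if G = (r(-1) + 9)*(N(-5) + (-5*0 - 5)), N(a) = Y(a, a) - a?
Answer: -42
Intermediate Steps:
N(a) = -a (N(a) = 0 - a = -a)
G = 0 (G = (6/(-1) + 9)*(-1*(-5) + (-5*0 - 5)) = (6*(-1) + 9)*(5 + (0 - 5)) = (-6 + 9)*(5 - 5) = 3*0 = 0)
G*(-11) - 42 = 0*(-11) - 42 = 0 - 42 = -42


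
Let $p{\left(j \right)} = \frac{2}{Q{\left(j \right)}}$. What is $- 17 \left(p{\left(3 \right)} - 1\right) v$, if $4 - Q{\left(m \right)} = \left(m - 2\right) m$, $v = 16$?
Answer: $-272$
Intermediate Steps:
$Q{\left(m \right)} = 4 - m \left(-2 + m\right)$ ($Q{\left(m \right)} = 4 - \left(m - 2\right) m = 4 - \left(-2 + m\right) m = 4 - m \left(-2 + m\right)$)
$p{\left(j \right)} = \frac{2}{4 - j^{2} + 2 j}$
$- 17 \left(p{\left(3 \right)} - 1\right) v = - 17 \left(\frac{2}{4 - 3^{2} + 2 \cdot 3} - 1\right) 16 = - 17 \left(\frac{2}{4 - 9 + 6} - 1\right) 16 = - 17 \left(\frac{2}{1} - 1\right) 16 = - 17 \left(2 \cdot 1 - 1\right) 16 = - 17 \left(2 - 1\right) 16 = \left(-17\right) 1 \cdot 16 = \left(-17\right) 16 = -272$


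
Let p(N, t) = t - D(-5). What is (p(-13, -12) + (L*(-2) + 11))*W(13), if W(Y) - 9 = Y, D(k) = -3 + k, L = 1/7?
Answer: 1034/7 ≈ 147.71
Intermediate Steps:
L = ⅐ ≈ 0.14286
p(N, t) = 8 + t (p(N, t) = t - (-3 - 5) = t - 1*(-8) = t + 8 = 8 + t)
W(Y) = 9 + Y
(p(-13, -12) + (L*(-2) + 11))*W(13) = ((8 - 12) + ((⅐)*(-2) + 11))*(9 + 13) = (-4 + (-2/7 + 11))*22 = (-4 + 75/7)*22 = (47/7)*22 = 1034/7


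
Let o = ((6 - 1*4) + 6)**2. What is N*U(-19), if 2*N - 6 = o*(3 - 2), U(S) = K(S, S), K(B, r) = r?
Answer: -665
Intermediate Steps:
o = 64 (o = ((6 - 4) + 6)**2 = (2 + 6)**2 = 8**2 = 64)
U(S) = S
N = 35 (N = 3 + (64*(3 - 2))/2 = 3 + (64*1)/2 = 3 + (1/2)*64 = 3 + 32 = 35)
N*U(-19) = 35*(-19) = -665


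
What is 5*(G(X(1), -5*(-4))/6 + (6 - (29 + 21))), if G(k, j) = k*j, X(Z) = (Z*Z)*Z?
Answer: -610/3 ≈ -203.33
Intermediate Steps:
X(Z) = Z³ (X(Z) = Z²*Z = Z³)
G(k, j) = j*k
5*(G(X(1), -5*(-4))/6 + (6 - (29 + 21))) = 5*((-5*(-4)*1³)/6 + (6 - (29 + 21))) = 5*((20*1)/6 + (6 - 1*50)) = 5*((⅙)*20 + (6 - 50)) = 5*(10/3 - 44) = 5*(-122/3) = -610/3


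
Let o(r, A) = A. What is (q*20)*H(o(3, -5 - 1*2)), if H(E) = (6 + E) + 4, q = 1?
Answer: 60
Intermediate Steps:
H(E) = 10 + E
(q*20)*H(o(3, -5 - 1*2)) = (1*20)*(10 + (-5 - 1*2)) = 20*(10 + (-5 - 2)) = 20*(10 - 7) = 20*3 = 60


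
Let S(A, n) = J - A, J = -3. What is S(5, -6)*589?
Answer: -4712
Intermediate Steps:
S(A, n) = -3 - A
S(5, -6)*589 = (-3 - 1*5)*589 = (-3 - 5)*589 = -8*589 = -4712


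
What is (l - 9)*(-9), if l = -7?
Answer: 144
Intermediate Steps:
(l - 9)*(-9) = (-7 - 9)*(-9) = -16*(-9) = 144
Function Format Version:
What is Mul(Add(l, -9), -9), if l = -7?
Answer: 144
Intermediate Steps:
Mul(Add(l, -9), -9) = Mul(Add(-7, -9), -9) = Mul(-16, -9) = 144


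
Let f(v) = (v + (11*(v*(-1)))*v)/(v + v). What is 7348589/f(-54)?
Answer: 14697178/595 ≈ 24701.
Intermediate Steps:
f(v) = (v - 11*v**2)/(2*v) (f(v) = (v + (11*(-v))*v)/((2*v)) = (v + (-11*v)*v)*(1/(2*v)) = (v - 11*v**2)*(1/(2*v)) = (v - 11*v**2)/(2*v))
7348589/f(-54) = 7348589/(1/2 - 11/2*(-54)) = 7348589/(1/2 + 297) = 7348589/(595/2) = 7348589*(2/595) = 14697178/595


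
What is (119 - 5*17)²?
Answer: 1156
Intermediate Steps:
(119 - 5*17)² = (119 - 85)² = 34² = 1156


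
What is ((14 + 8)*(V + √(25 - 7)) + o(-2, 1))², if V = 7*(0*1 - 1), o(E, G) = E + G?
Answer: 32737 - 20460*√2 ≈ 3802.2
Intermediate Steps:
V = -7 (V = 7*(0 - 1) = 7*(-1) = -7)
((14 + 8)*(V + √(25 - 7)) + o(-2, 1))² = ((14 + 8)*(-7 + √(25 - 7)) + (-2 + 1))² = (22*(-7 + √18) - 1)² = (22*(-7 + 3*√2) - 1)² = ((-154 + 66*√2) - 1)² = (-155 + 66*√2)²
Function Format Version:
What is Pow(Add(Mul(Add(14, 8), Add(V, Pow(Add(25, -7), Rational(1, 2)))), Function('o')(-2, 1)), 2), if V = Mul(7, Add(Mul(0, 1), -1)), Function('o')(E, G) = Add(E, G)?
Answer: Add(32737, Mul(-20460, Pow(2, Rational(1, 2)))) ≈ 3802.2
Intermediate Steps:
V = -7 (V = Mul(7, Add(0, -1)) = Mul(7, -1) = -7)
Pow(Add(Mul(Add(14, 8), Add(V, Pow(Add(25, -7), Rational(1, 2)))), Function('o')(-2, 1)), 2) = Pow(Add(Mul(Add(14, 8), Add(-7, Pow(Add(25, -7), Rational(1, 2)))), Add(-2, 1)), 2) = Pow(Add(Mul(22, Add(-7, Pow(18, Rational(1, 2)))), -1), 2) = Pow(Add(Mul(22, Add(-7, Mul(3, Pow(2, Rational(1, 2))))), -1), 2) = Pow(Add(Add(-154, Mul(66, Pow(2, Rational(1, 2)))), -1), 2) = Pow(Add(-155, Mul(66, Pow(2, Rational(1, 2)))), 2)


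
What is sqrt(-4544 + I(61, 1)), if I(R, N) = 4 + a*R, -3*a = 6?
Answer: 3*I*sqrt(518) ≈ 68.279*I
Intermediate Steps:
a = -2 (a = -1/3*6 = -2)
I(R, N) = 4 - 2*R
sqrt(-4544 + I(61, 1)) = sqrt(-4544 + (4 - 2*61)) = sqrt(-4544 + (4 - 122)) = sqrt(-4544 - 118) = sqrt(-4662) = 3*I*sqrt(518)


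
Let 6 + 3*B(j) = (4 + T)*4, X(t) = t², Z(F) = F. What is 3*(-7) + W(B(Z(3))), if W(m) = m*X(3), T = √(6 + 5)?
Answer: 9 + 12*√11 ≈ 48.799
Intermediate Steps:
T = √11 ≈ 3.3166
B(j) = 10/3 + 4*√11/3 (B(j) = -2 + ((4 + √11)*4)/3 = -2 + (16 + 4*√11)/3 = -2 + (16/3 + 4*√11/3) = 10/3 + 4*√11/3)
W(m) = 9*m (W(m) = m*3² = m*9 = 9*m)
3*(-7) + W(B(Z(3))) = 3*(-7) + 9*(10/3 + 4*√11/3) = -21 + (30 + 12*√11) = 9 + 12*√11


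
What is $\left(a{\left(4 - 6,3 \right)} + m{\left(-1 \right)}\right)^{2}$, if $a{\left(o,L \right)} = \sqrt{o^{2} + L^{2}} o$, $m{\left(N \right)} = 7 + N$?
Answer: $88 - 24 \sqrt{13} \approx 1.4668$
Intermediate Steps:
$a{\left(o,L \right)} = o \sqrt{L^{2} + o^{2}}$ ($a{\left(o,L \right)} = \sqrt{L^{2} + o^{2}} o = o \sqrt{L^{2} + o^{2}}$)
$\left(a{\left(4 - 6,3 \right)} + m{\left(-1 \right)}\right)^{2} = \left(\left(4 - 6\right) \sqrt{3^{2} + \left(4 - 6\right)^{2}} + \left(7 - 1\right)\right)^{2} = \left(- 2 \sqrt{9 + \left(-2\right)^{2}} + 6\right)^{2} = \left(- 2 \sqrt{9 + 4} + 6\right)^{2} = \left(- 2 \sqrt{13} + 6\right)^{2} = \left(6 - 2 \sqrt{13}\right)^{2}$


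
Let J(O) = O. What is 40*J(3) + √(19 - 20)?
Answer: 120 + I ≈ 120.0 + 1.0*I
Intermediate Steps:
40*J(3) + √(19 - 20) = 40*3 + √(19 - 20) = 120 + √(-1) = 120 + I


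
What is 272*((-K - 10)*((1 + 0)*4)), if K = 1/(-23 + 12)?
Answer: -118592/11 ≈ -10781.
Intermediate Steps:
K = -1/11 (K = 1/(-11) = -1/11 ≈ -0.090909)
272*((-K - 10)*((1 + 0)*4)) = 272*((-1*(-1/11) - 10)*((1 + 0)*4)) = 272*((1/11 - 10)*(1*4)) = 272*(-109/11*4) = 272*(-436/11) = -118592/11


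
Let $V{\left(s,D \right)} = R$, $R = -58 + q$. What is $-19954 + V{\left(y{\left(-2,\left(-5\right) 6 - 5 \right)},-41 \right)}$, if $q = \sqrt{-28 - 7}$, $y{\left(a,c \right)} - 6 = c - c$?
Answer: $-20012 + i \sqrt{35} \approx -20012.0 + 5.9161 i$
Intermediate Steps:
$y{\left(a,c \right)} = 6$ ($y{\left(a,c \right)} = 6 + \left(c - c\right) = 6 + 0 = 6$)
$q = i \sqrt{35}$ ($q = \sqrt{-35} = i \sqrt{35} \approx 5.9161 i$)
$R = -58 + i \sqrt{35} \approx -58.0 + 5.9161 i$
$V{\left(s,D \right)} = -58 + i \sqrt{35}$
$-19954 + V{\left(y{\left(-2,\left(-5\right) 6 - 5 \right)},-41 \right)} = -19954 - \left(58 - i \sqrt{35}\right) = -20012 + i \sqrt{35}$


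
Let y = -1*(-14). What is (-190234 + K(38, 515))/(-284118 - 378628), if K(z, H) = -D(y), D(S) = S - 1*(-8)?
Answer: 95128/331373 ≈ 0.28707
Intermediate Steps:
y = 14
D(S) = 8 + S (D(S) = S + 8 = 8 + S)
K(z, H) = -22 (K(z, H) = -(8 + 14) = -1*22 = -22)
(-190234 + K(38, 515))/(-284118 - 378628) = (-190234 - 22)/(-284118 - 378628) = -190256/(-662746) = -190256*(-1/662746) = 95128/331373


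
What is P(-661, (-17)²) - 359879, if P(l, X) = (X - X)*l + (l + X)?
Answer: -360251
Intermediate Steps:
P(l, X) = X + l (P(l, X) = 0*l + (X + l) = 0 + (X + l) = X + l)
P(-661, (-17)²) - 359879 = ((-17)² - 661) - 359879 = (289 - 661) - 359879 = -372 - 359879 = -360251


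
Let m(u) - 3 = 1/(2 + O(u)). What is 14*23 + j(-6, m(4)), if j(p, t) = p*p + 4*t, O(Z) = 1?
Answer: 1114/3 ≈ 371.33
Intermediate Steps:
m(u) = 10/3 (m(u) = 3 + 1/(2 + 1) = 3 + 1/3 = 3 + ⅓ = 10/3)
j(p, t) = p² + 4*t
14*23 + j(-6, m(4)) = 14*23 + ((-6)² + 4*(10/3)) = 322 + (36 + 40/3) = 322 + 148/3 = 1114/3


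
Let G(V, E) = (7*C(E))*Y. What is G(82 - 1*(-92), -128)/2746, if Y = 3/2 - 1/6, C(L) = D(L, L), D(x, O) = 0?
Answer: 0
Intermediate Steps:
C(L) = 0
Y = 4/3 (Y = 3*(½) - 1*⅙ = 3/2 - ⅙ = 4/3 ≈ 1.3333)
G(V, E) = 0 (G(V, E) = (7*0)*(4/3) = 0*(4/3) = 0)
G(82 - 1*(-92), -128)/2746 = 0/2746 = 0*(1/2746) = 0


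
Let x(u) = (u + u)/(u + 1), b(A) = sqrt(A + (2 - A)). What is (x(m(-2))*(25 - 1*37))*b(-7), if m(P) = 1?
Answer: -12*sqrt(2) ≈ -16.971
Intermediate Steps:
b(A) = sqrt(2)
x(u) = 2*u/(1 + u) (x(u) = (2*u)/(1 + u) = 2*u/(1 + u))
(x(m(-2))*(25 - 1*37))*b(-7) = ((2*1/(1 + 1))*(25 - 1*37))*sqrt(2) = ((2*1/2)*(25 - 37))*sqrt(2) = ((2*1*(1/2))*(-12))*sqrt(2) = (1*(-12))*sqrt(2) = -12*sqrt(2)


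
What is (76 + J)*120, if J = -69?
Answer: 840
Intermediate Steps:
(76 + J)*120 = (76 - 69)*120 = 7*120 = 840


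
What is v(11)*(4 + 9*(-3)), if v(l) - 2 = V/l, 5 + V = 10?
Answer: -621/11 ≈ -56.455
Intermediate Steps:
V = 5 (V = -5 + 10 = 5)
v(l) = 2 + 5/l
v(11)*(4 + 9*(-3)) = (2 + 5/11)*(4 + 9*(-3)) = (2 + 5*(1/11))*(4 - 27) = (2 + 5/11)*(-23) = (27/11)*(-23) = -621/11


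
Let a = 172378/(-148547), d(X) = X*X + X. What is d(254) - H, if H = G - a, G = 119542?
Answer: -8136388662/148547 ≈ -54773.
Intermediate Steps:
d(X) = X + X² (d(X) = X² + X = X + X²)
a = -172378/148547 (a = 172378*(-1/148547) = -172378/148547 ≈ -1.1604)
H = 17757777852/148547 (H = 119542 - 1*(-172378/148547) = 119542 + 172378/148547 = 17757777852/148547 ≈ 1.1954e+5)
d(254) - H = 254*(1 + 254) - 1*17757777852/148547 = 254*255 - 17757777852/148547 = 64770 - 17757777852/148547 = -8136388662/148547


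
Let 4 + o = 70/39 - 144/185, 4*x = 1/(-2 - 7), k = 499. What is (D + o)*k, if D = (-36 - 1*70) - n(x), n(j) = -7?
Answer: -367169689/7215 ≈ -50890.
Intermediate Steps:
x = -1/36 (x = 1/(4*(-2 - 7)) = (1/4)/(-9) = (1/4)*(-1/9) = -1/36 ≈ -0.027778)
o = -21526/7215 (o = -4 + (70/39 - 144/185) = -4 + 7334/7215 = -21526/7215 ≈ -2.9835)
D = -99 (D = (-36 - 1*70) - 1*(-7) = (-36 - 70) + 7 = -106 + 7 = -99)
(D + o)*k = (-99 - 21526/7215)*499 = -735811/7215*499 = -367169689/7215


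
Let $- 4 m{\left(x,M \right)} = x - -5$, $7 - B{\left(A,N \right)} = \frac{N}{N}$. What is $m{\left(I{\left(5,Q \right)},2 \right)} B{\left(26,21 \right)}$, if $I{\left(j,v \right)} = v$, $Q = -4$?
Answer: $- \frac{3}{2} \approx -1.5$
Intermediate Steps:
$B{\left(A,N \right)} = 6$ ($B{\left(A,N \right)} = 7 - \frac{N}{N} = 7 - 1 = 6$)
$m{\left(x,M \right)} = - \frac{5}{4} - \frac{x}{4}$ ($m{\left(x,M \right)} = - \frac{x - -5}{4} = - \frac{x + 5}{4} = - \frac{5 + x}{4} = - \frac{5}{4} - \frac{x}{4}$)
$m{\left(I{\left(5,Q \right)},2 \right)} B{\left(26,21 \right)} = \left(- \frac{5}{4} - -1\right) 6 = \left(- \frac{5}{4} + 1\right) 6 = \left(- \frac{1}{4}\right) 6 = - \frac{3}{2}$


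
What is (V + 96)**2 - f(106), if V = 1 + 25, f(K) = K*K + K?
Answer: 3542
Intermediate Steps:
f(K) = K + K**2 (f(K) = K**2 + K = K + K**2)
V = 26
(V + 96)**2 - f(106) = (26 + 96)**2 - 106*(1 + 106) = 122**2 - 106*107 = 14884 - 1*11342 = 14884 - 11342 = 3542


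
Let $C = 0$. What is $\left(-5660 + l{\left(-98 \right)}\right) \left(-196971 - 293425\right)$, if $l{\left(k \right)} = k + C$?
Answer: $2823700168$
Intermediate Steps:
$l{\left(k \right)} = k$ ($l{\left(k \right)} = k + 0 = k$)
$\left(-5660 + l{\left(-98 \right)}\right) \left(-196971 - 293425\right) = \left(-5660 - 98\right) \left(-196971 - 293425\right) = \left(-5758\right) \left(-490396\right) = 2823700168$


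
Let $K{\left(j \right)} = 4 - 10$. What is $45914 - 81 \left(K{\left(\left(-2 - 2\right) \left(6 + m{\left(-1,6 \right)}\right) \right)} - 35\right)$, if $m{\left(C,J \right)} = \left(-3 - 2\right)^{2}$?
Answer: $49235$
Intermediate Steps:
$m{\left(C,J \right)} = 25$ ($m{\left(C,J \right)} = \left(-5\right)^{2} = 25$)
$K{\left(j \right)} = -6$ ($K{\left(j \right)} = 4 - 10 = -6$)
$45914 - 81 \left(K{\left(\left(-2 - 2\right) \left(6 + m{\left(-1,6 \right)}\right) \right)} - 35\right) = 45914 - 81 \left(-6 - 35\right) = 45914 - 81 \left(-41\right) = 45914 - -3321 = 45914 + 3321 = 49235$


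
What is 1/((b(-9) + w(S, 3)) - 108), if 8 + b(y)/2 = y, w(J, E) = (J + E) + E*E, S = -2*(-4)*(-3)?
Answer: -1/154 ≈ -0.0064935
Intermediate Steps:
S = -24 (S = 8*(-3) = -24)
w(J, E) = E + J + E² (w(J, E) = (E + J) + E² = E + J + E²)
b(y) = -16 + 2*y
1/((b(-9) + w(S, 3)) - 108) = 1/(((-16 + 2*(-9)) + (3 - 24 + 3²)) - 108) = 1/(((-16 - 18) + (3 - 24 + 9)) - 108) = 1/((-34 - 12) - 108) = 1/(-46 - 108) = 1/(-154) = -1/154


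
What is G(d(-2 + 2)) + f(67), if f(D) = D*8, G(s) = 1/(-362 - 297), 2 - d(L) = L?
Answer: 353223/659 ≈ 536.00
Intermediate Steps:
d(L) = 2 - L
G(s) = -1/659 (G(s) = 1/(-659) = -1/659)
f(D) = 8*D
G(d(-2 + 2)) + f(67) = -1/659 + 8*67 = -1/659 + 536 = 353223/659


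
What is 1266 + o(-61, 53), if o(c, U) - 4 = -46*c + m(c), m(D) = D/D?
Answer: 4077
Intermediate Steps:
m(D) = 1
o(c, U) = 5 - 46*c (o(c, U) = 4 + (-46*c + 1) = 4 + (1 - 46*c) = 5 - 46*c)
1266 + o(-61, 53) = 1266 + (5 - 46*(-61)) = 1266 + (5 + 2806) = 1266 + 2811 = 4077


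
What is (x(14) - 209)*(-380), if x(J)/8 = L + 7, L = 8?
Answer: 33820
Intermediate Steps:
x(J) = 120 (x(J) = 8*(8 + 7) = 8*15 = 120)
(x(14) - 209)*(-380) = (120 - 209)*(-380) = -89*(-380) = 33820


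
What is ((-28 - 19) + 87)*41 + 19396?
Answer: 21036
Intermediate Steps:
((-28 - 19) + 87)*41 + 19396 = (-47 + 87)*41 + 19396 = 40*41 + 19396 = 1640 + 19396 = 21036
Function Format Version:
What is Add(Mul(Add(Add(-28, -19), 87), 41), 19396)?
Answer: 21036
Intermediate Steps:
Add(Mul(Add(Add(-28, -19), 87), 41), 19396) = Add(Mul(Add(-47, 87), 41), 19396) = Add(Mul(40, 41), 19396) = Add(1640, 19396) = 21036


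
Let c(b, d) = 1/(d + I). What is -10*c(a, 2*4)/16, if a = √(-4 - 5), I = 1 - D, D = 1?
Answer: -5/64 ≈ -0.078125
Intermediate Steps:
I = 0 (I = 1 - 1*1 = 1 - 1 = 0)
a = 3*I (a = √(-9) = 3*I ≈ 3.0*I)
c(b, d) = 1/d (c(b, d) = 1/(d + 0) = 1/d)
-10*c(a, 2*4)/16 = -10/(2*4)/16 = -10/8*(1/16) = -10*⅛*(1/16) = -5/4*1/16 = -5/64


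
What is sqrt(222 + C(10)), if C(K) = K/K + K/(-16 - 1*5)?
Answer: sqrt(98133)/21 ≈ 14.917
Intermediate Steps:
C(K) = 1 - K/21 (C(K) = 1 + K/(-16 - 5) = 1 + K/(-21) = 1 + K*(-1/21) = 1 - K/21)
sqrt(222 + C(10)) = sqrt(222 + (1 - 1/21*10)) = sqrt(222 + (1 - 10/21)) = sqrt(222 + 11/21) = sqrt(4673/21) = sqrt(98133)/21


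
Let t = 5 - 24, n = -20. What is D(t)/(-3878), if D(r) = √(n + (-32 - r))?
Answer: -I*√33/3878 ≈ -0.0014813*I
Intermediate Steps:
t = -19
D(r) = √(-52 - r) (D(r) = √(-20 + (-32 - r)) = √(-52 - r))
D(t)/(-3878) = √(-52 - 1*(-19))/(-3878) = √(-52 + 19)*(-1/3878) = √(-33)*(-1/3878) = (I*√33)*(-1/3878) = -I*√33/3878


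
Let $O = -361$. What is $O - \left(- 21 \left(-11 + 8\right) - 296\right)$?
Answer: $-128$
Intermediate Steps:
$O - \left(- 21 \left(-11 + 8\right) - 296\right) = -361 - \left(- 21 \left(-11 + 8\right) - 296\right) = -361 - \left(\left(-21\right) \left(-3\right) - 296\right) = -361 - \left(63 - 296\right) = -361 - -233 = -361 + 233 = -128$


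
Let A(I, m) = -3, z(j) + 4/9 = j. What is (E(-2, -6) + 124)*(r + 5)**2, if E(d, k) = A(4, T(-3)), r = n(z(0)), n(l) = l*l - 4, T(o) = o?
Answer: 1138489/6561 ≈ 173.52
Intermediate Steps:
z(j) = -4/9 + j
n(l) = -4 + l**2 (n(l) = l**2 - 4 = -4 + l**2)
r = -308/81 (r = -4 + (-4/9 + 0)**2 = -4 + (-4/9)**2 = -4 + 16/81 = -308/81 ≈ -3.8025)
E(d, k) = -3
(E(-2, -6) + 124)*(r + 5)**2 = (-3 + 124)*(-308/81 + 5)**2 = 121*(97/81)**2 = 121*(9409/6561) = 1138489/6561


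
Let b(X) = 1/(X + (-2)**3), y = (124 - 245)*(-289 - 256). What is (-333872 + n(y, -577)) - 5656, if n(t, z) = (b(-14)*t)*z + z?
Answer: 2778905/2 ≈ 1.3895e+6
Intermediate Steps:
y = 65945 (y = -121*(-545) = 65945)
b(X) = 1/(-8 + X) (b(X) = 1/(X - 8) = 1/(-8 + X))
n(t, z) = z - t*z/22 (n(t, z) = (t/(-8 - 14))*z + z = (t/(-22))*z + z = (-t/22)*z + z = -t*z/22 + z = z - t*z/22)
(-333872 + n(y, -577)) - 5656 = (-333872 + (1/22)*(-577)*(22 - 1*65945)) - 5656 = (-333872 + (1/22)*(-577)*(22 - 65945)) - 5656 = (-333872 + (1/22)*(-577)*(-65923)) - 5656 = (-333872 + 3457961/2) - 5656 = 2790217/2 - 5656 = 2778905/2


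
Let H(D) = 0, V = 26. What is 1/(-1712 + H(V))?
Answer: -1/1712 ≈ -0.00058411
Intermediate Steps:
1/(-1712 + H(V)) = 1/(-1712 + 0) = 1/(-1712) = -1/1712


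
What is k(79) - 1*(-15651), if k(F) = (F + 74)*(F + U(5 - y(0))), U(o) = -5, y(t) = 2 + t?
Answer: 26973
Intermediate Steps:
k(F) = (-5 + F)*(74 + F) (k(F) = (F + 74)*(F - 5) = (74 + F)*(-5 + F) = (-5 + F)*(74 + F))
k(79) - 1*(-15651) = (-370 + 79² + 69*79) - 1*(-15651) = (-370 + 6241 + 5451) + 15651 = 11322 + 15651 = 26973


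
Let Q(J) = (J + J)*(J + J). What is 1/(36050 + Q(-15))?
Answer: 1/36950 ≈ 2.7064e-5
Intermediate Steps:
Q(J) = 4*J**2 (Q(J) = (2*J)*(2*J) = 4*J**2)
1/(36050 + Q(-15)) = 1/(36050 + 4*(-15)**2) = 1/(36050 + 4*225) = 1/(36050 + 900) = 1/36950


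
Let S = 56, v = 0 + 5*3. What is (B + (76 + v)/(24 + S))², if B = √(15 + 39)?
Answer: 353881/6400 + 273*√6/40 ≈ 72.012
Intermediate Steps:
B = 3*√6 (B = √54 = 3*√6 ≈ 7.3485)
v = 15 (v = 0 + 15 = 15)
(B + (76 + v)/(24 + S))² = (3*√6 + (76 + 15)/(24 + 56))² = (3*√6 + 91/80)² = (91/80 + 3*√6)²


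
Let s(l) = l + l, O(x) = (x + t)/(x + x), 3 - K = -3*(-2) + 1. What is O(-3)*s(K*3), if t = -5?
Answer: -32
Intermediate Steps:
K = -4 (K = 3 - (-3*(-2) + 1) = 3 - (6 + 1) = 3 - 1*7 = 3 - 7 = -4)
O(x) = (-5 + x)/(2*x) (O(x) = (x - 5)/(x + x) = (-5 + x)/((2*x)) = (-5 + x)*(1/(2*x)) = (-5 + x)/(2*x))
s(l) = 2*l
O(-3)*s(K*3) = ((1/2)*(-5 - 3)/(-3))*(2*(-4*3)) = ((1/2)*(-1/3)*(-8))*(2*(-12)) = (4/3)*(-24) = -32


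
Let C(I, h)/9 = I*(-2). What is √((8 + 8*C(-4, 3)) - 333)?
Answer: √251 ≈ 15.843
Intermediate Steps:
C(I, h) = -18*I (C(I, h) = 9*(I*(-2)) = 9*(-2*I) = -18*I)
√((8 + 8*C(-4, 3)) - 333) = √((8 + 8*(-18*(-4))) - 333) = √((8 + 8*72) - 333) = √((8 + 576) - 333) = √(584 - 333) = √251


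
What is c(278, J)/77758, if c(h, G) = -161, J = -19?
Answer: -161/77758 ≈ -0.0020705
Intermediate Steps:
c(278, J)/77758 = -161/77758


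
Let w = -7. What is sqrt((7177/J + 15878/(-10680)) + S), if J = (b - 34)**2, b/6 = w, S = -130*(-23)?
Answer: sqrt(30776940184965)/101460 ≈ 54.679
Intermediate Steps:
S = 2990
b = -42 (b = 6*(-7) = -42)
J = 5776 (J = (-42 - 34)**2 = (-76)**2 = 5776)
sqrt((7177/J + 15878/(-10680)) + S) = sqrt((7177/5776 + 15878/(-10680)) + 2990) = sqrt((7177*(1/5776) + 15878*(-1/10680)) + 2990) = sqrt((7177/5776 - 7939/5340) + 2990) = sqrt(-1882621/7710960 + 2990) = sqrt(23053887779/7710960) = sqrt(30776940184965)/101460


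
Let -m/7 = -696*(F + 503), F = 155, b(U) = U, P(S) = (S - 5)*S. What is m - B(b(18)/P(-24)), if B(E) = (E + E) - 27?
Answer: 185936571/58 ≈ 3.2058e+6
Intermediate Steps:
P(S) = S*(-5 + S) (P(S) = (-5 + S)*S = S*(-5 + S))
B(E) = -27 + 2*E (B(E) = 2*E - 27 = -27 + 2*E)
m = 3205776 (m = -(-4872)*(155 + 503) = -(-4872)*658 = -7*(-457968) = 3205776)
m - B(b(18)/P(-24)) = 3205776 - (-27 + 2*(18/((-24*(-5 - 24))))) = 3205776 - (-27 + 2*(18/((-24*(-29))))) = 3205776 - (-27 + 2*(18/696)) = 3205776 - (-27 + 2*(18*(1/696))) = 3205776 - (-27 + 2*(3/116)) = 3205776 - (-27 + 3/58) = 3205776 - 1*(-1563/58) = 3205776 + 1563/58 = 185936571/58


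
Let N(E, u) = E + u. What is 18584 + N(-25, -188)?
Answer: 18371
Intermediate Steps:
18584 + N(-25, -188) = 18584 + (-25 - 188) = 18584 - 213 = 18371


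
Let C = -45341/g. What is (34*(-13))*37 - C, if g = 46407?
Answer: -758894737/46407 ≈ -16353.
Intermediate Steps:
C = -45341/46407 ≈ -0.97703
(34*(-13))*37 - C = (34*(-13))*37 - 1*(-45341/46407) = -442*37 + 45341/46407 = -16354 + 45341/46407 = -758894737/46407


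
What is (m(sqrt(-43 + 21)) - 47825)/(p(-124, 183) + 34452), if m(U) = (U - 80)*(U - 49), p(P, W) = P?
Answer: -43927/34328 - 129*I*sqrt(22)/34328 ≈ -1.2796 - 0.017626*I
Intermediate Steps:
m(U) = (-80 + U)*(-49 + U)
(m(sqrt(-43 + 21)) - 47825)/(p(-124, 183) + 34452) = ((3920 + (sqrt(-43 + 21))**2 - 129*sqrt(-43 + 21)) - 47825)/(-124 + 34452) = ((3920 + (sqrt(-22))**2 - 129*I*sqrt(22)) - 47825)/34328 = ((3920 + (I*sqrt(22))**2 - 129*I*sqrt(22)) - 47825)*(1/34328) = ((3920 - 22 - 129*I*sqrt(22)) - 47825)*(1/34328) = ((3898 - 129*I*sqrt(22)) - 47825)*(1/34328) = (-43927 - 129*I*sqrt(22))*(1/34328) = -43927/34328 - 129*I*sqrt(22)/34328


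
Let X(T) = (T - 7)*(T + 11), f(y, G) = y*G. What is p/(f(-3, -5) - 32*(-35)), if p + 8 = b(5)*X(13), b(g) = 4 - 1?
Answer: 424/1135 ≈ 0.37357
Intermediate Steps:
f(y, G) = G*y
X(T) = (-7 + T)*(11 + T)
b(g) = 3
p = 424 (p = -8 + 3*(-77 + 13**2 + 4*13) = -8 + 3*(-77 + 169 + 52) = -8 + 3*144 = -8 + 432 = 424)
p/(f(-3, -5) - 32*(-35)) = 424/(-5*(-3) - 32*(-35)) = 424/(15 + 1120) = 424/1135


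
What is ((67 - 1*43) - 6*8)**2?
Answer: 576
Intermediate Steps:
((67 - 1*43) - 6*8)**2 = ((67 - 43) - 48)**2 = (24 - 48)**2 = (-24)**2 = 576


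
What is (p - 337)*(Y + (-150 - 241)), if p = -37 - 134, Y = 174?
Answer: 110236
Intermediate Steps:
p = -171
(p - 337)*(Y + (-150 - 241)) = (-171 - 337)*(174 + (-150 - 241)) = -508*(174 - 391) = -508*(-217) = 110236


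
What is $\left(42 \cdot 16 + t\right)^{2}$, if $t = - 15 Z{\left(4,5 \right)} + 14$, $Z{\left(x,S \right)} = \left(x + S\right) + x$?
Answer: $241081$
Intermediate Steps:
$Z{\left(x,S \right)} = S + 2 x$ ($Z{\left(x,S \right)} = \left(S + x\right) + x = S + 2 x$)
$t = -181$ ($t = - 15 \left(5 + 2 \cdot 4\right) + 14 = - 15 \left(5 + 8\right) + 14 = \left(-15\right) 13 + 14 = -195 + 14 = -181$)
$\left(42 \cdot 16 + t\right)^{2} = \left(42 \cdot 16 - 181\right)^{2} = \left(672 - 181\right)^{2} = 491^{2} = 241081$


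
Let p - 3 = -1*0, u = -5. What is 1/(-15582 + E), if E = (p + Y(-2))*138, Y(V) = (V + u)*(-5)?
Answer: -1/10338 ≈ -9.6731e-5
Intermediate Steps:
Y(V) = 25 - 5*V (Y(V) = (V - 5)*(-5) = (-5 + V)*(-5) = 25 - 5*V)
p = 3 (p = 3 - 1*0 = 3 + 0 = 3)
E = 5244 (E = (3 + (25 - 5*(-2)))*138 = (3 + (25 + 10))*138 = (3 + 35)*138 = 38*138 = 5244)
1/(-15582 + E) = 1/(-15582 + 5244) = 1/(-10338) = -1/10338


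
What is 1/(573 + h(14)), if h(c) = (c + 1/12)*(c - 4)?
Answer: 6/4283 ≈ 0.0014009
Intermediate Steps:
h(c) = (-4 + c)*(1/12 + c) (h(c) = (c + 1/12)*(-4 + c) = (1/12 + c)*(-4 + c) = (-4 + c)*(1/12 + c))
1/(573 + h(14)) = 1/(573 + (-⅓ + 14² - 47/12*14)) = 1/(573 + (-⅓ + 196 - 329/6)) = 1/(573 + 845/6) = 1/(4283/6) = 6/4283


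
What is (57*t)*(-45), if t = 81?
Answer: -207765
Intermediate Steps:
(57*t)*(-45) = (57*81)*(-45) = 4617*(-45) = -207765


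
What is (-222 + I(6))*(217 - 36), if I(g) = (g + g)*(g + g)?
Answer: -14118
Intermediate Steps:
I(g) = 4*g**2 (I(g) = (2*g)*(2*g) = 4*g**2)
(-222 + I(6))*(217 - 36) = (-222 + 4*6**2)*(217 - 36) = (-222 + 4*36)*181 = (-222 + 144)*181 = -78*181 = -14118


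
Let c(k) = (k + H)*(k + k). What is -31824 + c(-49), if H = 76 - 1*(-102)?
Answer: -44466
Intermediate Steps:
H = 178 (H = 76 + 102 = 178)
c(k) = 2*k*(178 + k) (c(k) = (k + 178)*(k + k) = (178 + k)*(2*k) = 2*k*(178 + k))
-31824 + c(-49) = -31824 + 2*(-49)*(178 - 49) = -31824 + 2*(-49)*129 = -31824 - 12642 = -44466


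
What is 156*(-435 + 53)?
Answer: -59592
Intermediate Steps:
156*(-435 + 53) = 156*(-382) = -59592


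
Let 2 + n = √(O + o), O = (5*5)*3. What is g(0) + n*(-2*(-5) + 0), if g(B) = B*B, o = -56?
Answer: -20 + 10*√19 ≈ 23.589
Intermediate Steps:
O = 75 (O = 25*3 = 75)
g(B) = B²
n = -2 + √19 (n = -2 + √(75 - 56) = -2 + √19 ≈ 2.3589)
g(0) + n*(-2*(-5) + 0) = 0² + (-2 + √19)*(-2*(-5) + 0) = 0 + (-2 + √19)*(10 + 0) = 0 + (-2 + √19)*10 = 0 + (-20 + 10*√19) = -20 + 10*√19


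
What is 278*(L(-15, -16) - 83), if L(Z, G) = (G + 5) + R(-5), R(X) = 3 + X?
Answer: -26688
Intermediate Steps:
L(Z, G) = 3 + G (L(Z, G) = (G + 5) + (3 - 5) = (5 + G) - 2 = 3 + G)
278*(L(-15, -16) - 83) = 278*((3 - 16) - 83) = 278*(-13 - 83) = 278*(-96) = -26688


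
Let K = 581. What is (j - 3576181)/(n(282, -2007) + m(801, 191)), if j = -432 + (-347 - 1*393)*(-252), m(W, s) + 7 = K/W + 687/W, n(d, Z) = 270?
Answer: -2715496533/211931 ≈ -12813.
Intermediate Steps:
m(W, s) = -7 + 1268/W (m(W, s) = -7 + (581/W + 687/W) = -7 + 1268/W)
j = 186048 (j = -432 + (-347 - 393)*(-252) = -432 - 740*(-252) = -432 + 186480 = 186048)
(j - 3576181)/(n(282, -2007) + m(801, 191)) = (186048 - 3576181)/(270 + (-7 + 1268/801)) = -3390133/(270 + (-7 + 1268*(1/801))) = -3390133/(270 + (-7 + 1268/801)) = -3390133/(270 - 4339/801) = -3390133/211931/801 = -3390133*801/211931 = -2715496533/211931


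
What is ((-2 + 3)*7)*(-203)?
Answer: -1421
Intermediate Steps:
((-2 + 3)*7)*(-203) = (1*7)*(-203) = 7*(-203) = -1421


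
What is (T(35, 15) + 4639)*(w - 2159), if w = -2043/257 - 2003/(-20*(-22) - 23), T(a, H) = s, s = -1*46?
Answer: -356331941263/35723 ≈ -9.9749e+6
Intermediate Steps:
s = -46
T(a, H) = -46
w = -1366702/107169 (w = -2043*1/257 - 2003/(440 - 23) = -2043/257 - 2003/417 = -1366702/107169 ≈ -12.753)
(T(35, 15) + 4639)*(w - 2159) = (-46 + 4639)*(-1366702/107169 - 2159) = 4593*(-232744573/107169) = -356331941263/35723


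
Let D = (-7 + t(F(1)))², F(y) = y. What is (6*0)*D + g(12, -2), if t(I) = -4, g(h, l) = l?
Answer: -2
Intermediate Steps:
D = 121 (D = (-7 - 4)² = (-11)² = 121)
(6*0)*D + g(12, -2) = (6*0)*121 - 2 = 0*121 - 2 = 0 - 2 = -2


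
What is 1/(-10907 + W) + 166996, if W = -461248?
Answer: 78847996379/472155 ≈ 1.6700e+5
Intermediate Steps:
1/(-10907 + W) + 166996 = 1/(-10907 - 461248) + 166996 = 1/(-472155) + 166996 = -1/472155 + 166996 = 78847996379/472155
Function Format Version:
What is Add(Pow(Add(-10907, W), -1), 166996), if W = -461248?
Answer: Rational(78847996379, 472155) ≈ 1.6700e+5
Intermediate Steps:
Add(Pow(Add(-10907, W), -1), 166996) = Add(Pow(Add(-10907, -461248), -1), 166996) = Add(Pow(-472155, -1), 166996) = Add(Rational(-1, 472155), 166996) = Rational(78847996379, 472155)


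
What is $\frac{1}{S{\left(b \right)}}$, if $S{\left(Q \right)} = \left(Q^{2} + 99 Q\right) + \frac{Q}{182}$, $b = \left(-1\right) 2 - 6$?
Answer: $- \frac{91}{66252} \approx -0.0013735$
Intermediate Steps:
$b = -8$ ($b = -2 - 6 = -8$)
$S{\left(Q \right)} = Q^{2} + \frac{18019 Q}{182}$ ($S{\left(Q \right)} = \left(Q^{2} + 99 Q\right) + Q \frac{1}{182} = \left(Q^{2} + 99 Q\right) + \frac{Q}{182} = Q^{2} + \frac{18019 Q}{182}$)
$\frac{1}{S{\left(b \right)}} = \frac{1}{\frac{1}{182} \left(-8\right) \left(18019 + 182 \left(-8\right)\right)} = \frac{1}{\frac{1}{182} \left(-8\right) \left(18019 - 1456\right)} = \frac{1}{\frac{1}{182} \left(-8\right) 16563} = \frac{1}{- \frac{66252}{91}} = - \frac{91}{66252}$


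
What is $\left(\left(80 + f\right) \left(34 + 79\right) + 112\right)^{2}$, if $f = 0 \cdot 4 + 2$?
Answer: $87946884$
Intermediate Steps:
$f = 2$ ($f = 0 + 2 = 2$)
$\left(\left(80 + f\right) \left(34 + 79\right) + 112\right)^{2} = \left(\left(80 + 2\right) \left(34 + 79\right) + 112\right)^{2} = \left(82 \cdot 113 + 112\right)^{2} = \left(9266 + 112\right)^{2} = 9378^{2} = 87946884$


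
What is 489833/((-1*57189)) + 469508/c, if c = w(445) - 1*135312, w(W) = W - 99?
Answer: -3575442065/296868099 ≈ -12.044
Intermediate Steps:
w(W) = -99 + W
c = -134966 (c = (-99 + 445) - 1*135312 = 346 - 135312 = -134966)
489833/((-1*57189)) + 469508/c = 489833/((-1*57189)) + 469508/(-134966) = 489833/(-57189) + 469508*(-1/134966) = 489833*(-1/57189) - 18058/5191 = -489833/57189 - 18058/5191 = -3575442065/296868099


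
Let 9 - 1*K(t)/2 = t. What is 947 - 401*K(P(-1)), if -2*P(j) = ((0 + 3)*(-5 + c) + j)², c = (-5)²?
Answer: -1402152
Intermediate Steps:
c = 25
P(j) = -(60 + j)²/2 (P(j) = -((0 + 3)*(-5 + 25) + j)²/2 = -(3*20 + j)²/2 = -(60 + j)²/2)
K(t) = 18 - 2*t
947 - 401*K(P(-1)) = 947 - 401*(18 - (-1)*(60 - 1)²) = 947 - 401*(18 - (-1)*59²) = 947 - 401*(18 - (-1)*3481) = 947 - 401*(18 - 2*(-3481/2)) = 947 - 401*(18 + 3481) = 947 - 401*3499 = 947 - 1403099 = -1402152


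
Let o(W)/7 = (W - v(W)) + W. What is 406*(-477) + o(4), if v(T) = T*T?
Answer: -193718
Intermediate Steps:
v(T) = T**2
o(W) = -7*W**2 + 14*W (o(W) = 7*((W - W**2) + W) = 7*(-W**2 + 2*W) = -7*W**2 + 14*W)
406*(-477) + o(4) = 406*(-477) + 7*4*(2 - 1*4) = -193662 + 7*4*(2 - 4) = -193662 + 7*4*(-2) = -193662 - 56 = -193718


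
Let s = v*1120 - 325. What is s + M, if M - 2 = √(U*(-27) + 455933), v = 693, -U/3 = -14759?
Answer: 775837 + I*√739546 ≈ 7.7584e+5 + 859.97*I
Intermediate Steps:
U = 44277 (U = -3*(-14759) = 44277)
M = 2 + I*√739546 (M = 2 + √(44277*(-27) + 455933) = 2 + √(-1195479 + 455933) = 2 + √(-739546) = 2 + I*√739546 ≈ 2.0 + 859.97*I)
s = 775835 (s = 693*1120 - 325 = 776160 - 325 = 775835)
s + M = 775835 + (2 + I*√739546) = 775837 + I*√739546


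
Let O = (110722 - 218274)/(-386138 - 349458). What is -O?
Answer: -26888/183899 ≈ -0.14621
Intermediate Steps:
O = 26888/183899 (O = -107552/(-735596) = -107552*(-1/735596) = 26888/183899 ≈ 0.14621)
-O = -1*26888/183899 = -26888/183899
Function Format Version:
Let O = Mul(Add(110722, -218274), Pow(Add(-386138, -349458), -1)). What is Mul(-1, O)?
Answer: Rational(-26888, 183899) ≈ -0.14621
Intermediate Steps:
O = Rational(26888, 183899) (O = Mul(-107552, Pow(-735596, -1)) = Mul(-107552, Rational(-1, 735596)) = Rational(26888, 183899) ≈ 0.14621)
Mul(-1, O) = Mul(-1, Rational(26888, 183899)) = Rational(-26888, 183899)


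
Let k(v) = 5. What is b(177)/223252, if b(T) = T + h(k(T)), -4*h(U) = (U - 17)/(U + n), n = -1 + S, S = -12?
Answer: 1413/1786016 ≈ 0.00079115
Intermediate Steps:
n = -13 (n = -1 - 12 = -13)
h(U) = -(-17 + U)/(4*(-13 + U)) (h(U) = -(U - 17)/(4*(U - 13)) = -(-17 + U)/(4*(-13 + U)))
b(T) = -3/8 + T (b(T) = T + (17 - 1*5)/(4*(-13 + 5)) = T + (¼)*(17 - 5)/(-8) = T + (¼)*(-⅛)*12 = T - 3/8 = -3/8 + T)
b(177)/223252 = (-3/8 + 177)/223252 = (1413/8)*(1/223252) = 1413/1786016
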